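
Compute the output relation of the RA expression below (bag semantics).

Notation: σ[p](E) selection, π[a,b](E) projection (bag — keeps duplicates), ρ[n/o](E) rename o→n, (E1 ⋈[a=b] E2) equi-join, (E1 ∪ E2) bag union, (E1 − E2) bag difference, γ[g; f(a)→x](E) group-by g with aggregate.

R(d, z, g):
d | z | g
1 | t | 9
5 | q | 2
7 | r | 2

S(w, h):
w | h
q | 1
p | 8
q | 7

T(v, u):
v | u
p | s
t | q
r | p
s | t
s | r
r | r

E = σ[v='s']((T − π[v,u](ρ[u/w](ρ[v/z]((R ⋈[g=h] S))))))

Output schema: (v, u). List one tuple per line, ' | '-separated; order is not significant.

Stepwise |·|:
  T → 6
  R → 3
  S → 3
  (R ⋈[g=h] S) → 0
  ρ[v/z]((R ⋈[g=h] S)) → 0
  ρ[u/w](ρ[v/z]((R ⋈[g=h] S))) → 0
  π[v,u](ρ[u/w](ρ[v/z]((R ⋈[g=h] S)))) → 0
  (T − π[v,u](ρ[u/w](ρ[v/z]((R ⋈[g=h] S))))) → 6
  σ[v='s']((T − π[v,u](ρ[u/w](ρ[v/z]((R ⋈[g=h] S)))))) → 2

== RESULT ==
v | u
s | r
s | t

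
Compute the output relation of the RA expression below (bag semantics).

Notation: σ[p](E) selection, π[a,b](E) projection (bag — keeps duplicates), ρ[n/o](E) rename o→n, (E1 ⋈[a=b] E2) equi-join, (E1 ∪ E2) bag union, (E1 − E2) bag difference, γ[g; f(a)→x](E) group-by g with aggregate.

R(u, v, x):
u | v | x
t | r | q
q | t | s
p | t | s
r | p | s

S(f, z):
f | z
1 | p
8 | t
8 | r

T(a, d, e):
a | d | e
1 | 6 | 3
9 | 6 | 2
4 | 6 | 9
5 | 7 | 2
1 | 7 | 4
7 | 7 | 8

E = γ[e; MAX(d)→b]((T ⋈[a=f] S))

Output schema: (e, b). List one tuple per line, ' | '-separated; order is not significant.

Subexpression sizes:
  T → 6
  S → 3
  (T ⋈[a=f] S) → 2
  γ[e; MAX(d)→b]((T ⋈[a=f] S)) → 2

== RESULT ==
e | b
3 | 6
4 | 7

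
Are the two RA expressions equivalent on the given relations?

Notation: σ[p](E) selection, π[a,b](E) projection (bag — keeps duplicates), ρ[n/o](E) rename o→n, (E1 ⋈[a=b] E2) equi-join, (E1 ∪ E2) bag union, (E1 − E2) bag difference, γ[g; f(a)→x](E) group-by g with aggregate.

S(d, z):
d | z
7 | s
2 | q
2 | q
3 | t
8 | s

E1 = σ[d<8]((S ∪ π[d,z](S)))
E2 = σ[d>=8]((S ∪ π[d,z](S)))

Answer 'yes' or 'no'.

E1 per-node cardinality:
  S → 5
  S → 5
  π[d,z](S) → 5
  (S ∪ π[d,z](S)) → 10
  σ[d<8]((S ∪ π[d,z](S))) → 8
E2 per-node cardinality:
  S → 5
  S → 5
  π[d,z](S) → 5
  (S ∪ π[d,z](S)) → 10
  σ[d>=8]((S ∪ π[d,z](S))) → 2

E1 result:
d | z
2 | q
2 | q
2 | q
2 | q
3 | t
3 | t
7 | s
7 | s
E2 result:
d | z
8 | s
8 | s
Witness: (7, 's') appears 2× in E1 but 0× in E2.

no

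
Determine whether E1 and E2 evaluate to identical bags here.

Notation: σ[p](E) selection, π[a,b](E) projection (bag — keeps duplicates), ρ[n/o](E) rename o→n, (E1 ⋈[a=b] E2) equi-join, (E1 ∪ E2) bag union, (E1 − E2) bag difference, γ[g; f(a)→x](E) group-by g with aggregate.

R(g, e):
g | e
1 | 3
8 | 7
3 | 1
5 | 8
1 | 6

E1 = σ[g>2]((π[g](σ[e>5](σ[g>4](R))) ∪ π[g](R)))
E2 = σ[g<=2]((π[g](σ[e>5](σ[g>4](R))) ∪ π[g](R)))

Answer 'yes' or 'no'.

E1 stepwise |·|:
  R → 5
  σ[g>4](R) → 2
  σ[e>5](σ[g>4](R)) → 2
  π[g](σ[e>5](σ[g>4](R))) → 2
  R → 5
  π[g](R) → 5
  (π[g](σ[e>5](σ[g>4](R))) ∪ π[g](R)) → 7
  σ[g>2]((π[g](σ[e>5](σ[g>4](R))) ∪ π[g](R))) → 5
E2 stepwise |·|:
  R → 5
  σ[g>4](R) → 2
  σ[e>5](σ[g>4](R)) → 2
  π[g](σ[e>5](σ[g>4](R))) → 2
  R → 5
  π[g](R) → 5
  (π[g](σ[e>5](σ[g>4](R))) ∪ π[g](R)) → 7
  σ[g<=2]((π[g](σ[e>5](σ[g>4](R))) ∪ π[g](R))) → 2

E1 result:
g
3
5
5
8
8
E2 result:
g
1
1
Witness: (1,) appears 0× in E1 but 2× in E2.

no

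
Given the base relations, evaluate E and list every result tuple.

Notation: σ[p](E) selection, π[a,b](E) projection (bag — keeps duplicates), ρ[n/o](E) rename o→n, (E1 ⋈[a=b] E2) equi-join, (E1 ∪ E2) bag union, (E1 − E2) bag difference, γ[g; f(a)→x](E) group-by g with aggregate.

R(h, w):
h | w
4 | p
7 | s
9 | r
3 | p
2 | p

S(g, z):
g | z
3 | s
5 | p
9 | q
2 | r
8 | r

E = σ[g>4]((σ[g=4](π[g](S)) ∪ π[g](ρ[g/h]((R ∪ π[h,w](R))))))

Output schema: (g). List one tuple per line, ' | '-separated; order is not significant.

Row counts bottom-up:
  S → 5
  π[g](S) → 5
  σ[g=4](π[g](S)) → 0
  R → 5
  R → 5
  π[h,w](R) → 5
  (R ∪ π[h,w](R)) → 10
  ρ[g/h]((R ∪ π[h,w](R))) → 10
  π[g](ρ[g/h]((R ∪ π[h,w](R)))) → 10
  (σ[g=4](π[g](S)) ∪ π[g](ρ[g/h]((R ∪ π[h,w](R))))) → 10
  σ[g>4]((σ[g=4](π[g](S)) ∪ π[g](ρ[g/h]((R ∪ π[h,w](R)))))) → 4

== RESULT ==
g
7
7
9
9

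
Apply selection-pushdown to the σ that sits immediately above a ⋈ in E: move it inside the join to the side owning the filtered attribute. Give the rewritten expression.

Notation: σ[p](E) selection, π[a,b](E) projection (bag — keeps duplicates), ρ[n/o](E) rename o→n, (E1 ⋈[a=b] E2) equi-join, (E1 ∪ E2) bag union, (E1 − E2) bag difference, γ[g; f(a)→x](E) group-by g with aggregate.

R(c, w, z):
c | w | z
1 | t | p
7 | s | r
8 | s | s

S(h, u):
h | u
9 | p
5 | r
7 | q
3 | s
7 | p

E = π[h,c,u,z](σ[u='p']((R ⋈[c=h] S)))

σ filters on u, owned by the right side.
E' = π[h,c,u,z]((R ⋈[c=h] σ[u='p'](S)))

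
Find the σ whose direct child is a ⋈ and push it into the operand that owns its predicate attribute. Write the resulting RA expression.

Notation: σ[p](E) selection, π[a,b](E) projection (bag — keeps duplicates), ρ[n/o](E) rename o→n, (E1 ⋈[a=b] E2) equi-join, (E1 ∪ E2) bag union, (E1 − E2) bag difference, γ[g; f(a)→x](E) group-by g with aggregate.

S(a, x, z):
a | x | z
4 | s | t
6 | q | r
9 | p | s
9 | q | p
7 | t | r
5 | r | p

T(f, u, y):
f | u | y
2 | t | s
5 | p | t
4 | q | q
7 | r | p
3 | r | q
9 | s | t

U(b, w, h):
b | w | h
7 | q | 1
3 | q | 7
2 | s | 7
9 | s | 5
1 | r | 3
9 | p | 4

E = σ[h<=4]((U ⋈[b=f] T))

σ filters on h, owned by the left side.
E' = (σ[h<=4](U) ⋈[b=f] T)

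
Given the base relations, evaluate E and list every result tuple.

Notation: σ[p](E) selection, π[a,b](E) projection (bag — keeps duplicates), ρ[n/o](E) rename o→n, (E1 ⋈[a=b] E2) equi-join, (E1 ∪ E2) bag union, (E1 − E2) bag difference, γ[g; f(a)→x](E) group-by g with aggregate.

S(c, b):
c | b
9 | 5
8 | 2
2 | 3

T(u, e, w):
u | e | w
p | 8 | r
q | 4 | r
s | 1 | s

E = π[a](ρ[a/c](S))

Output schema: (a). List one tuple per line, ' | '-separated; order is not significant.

Row counts bottom-up:
  S → 3
  ρ[a/c](S) → 3
  π[a](ρ[a/c](S)) → 3

== RESULT ==
a
2
8
9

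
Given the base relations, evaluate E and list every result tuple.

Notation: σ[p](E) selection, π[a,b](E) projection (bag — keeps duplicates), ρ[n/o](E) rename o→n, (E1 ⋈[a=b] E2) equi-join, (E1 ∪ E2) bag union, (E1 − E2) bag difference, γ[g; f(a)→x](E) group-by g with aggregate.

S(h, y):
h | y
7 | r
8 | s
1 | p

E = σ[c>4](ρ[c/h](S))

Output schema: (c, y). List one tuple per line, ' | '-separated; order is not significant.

Stepwise |·|:
  S → 3
  ρ[c/h](S) → 3
  σ[c>4](ρ[c/h](S)) → 2

== RESULT ==
c | y
7 | r
8 | s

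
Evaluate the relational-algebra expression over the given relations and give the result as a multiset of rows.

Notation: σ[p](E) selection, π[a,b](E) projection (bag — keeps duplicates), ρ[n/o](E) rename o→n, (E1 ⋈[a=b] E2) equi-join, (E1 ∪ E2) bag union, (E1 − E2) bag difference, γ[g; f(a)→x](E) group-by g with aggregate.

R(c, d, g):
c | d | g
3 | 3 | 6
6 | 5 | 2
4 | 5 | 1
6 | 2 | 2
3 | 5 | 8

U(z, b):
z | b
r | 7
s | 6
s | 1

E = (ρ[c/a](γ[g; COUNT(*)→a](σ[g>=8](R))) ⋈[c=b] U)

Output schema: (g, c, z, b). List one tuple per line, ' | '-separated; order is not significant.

Row counts bottom-up:
  R → 5
  σ[g>=8](R) → 1
  γ[g; COUNT(*)→a](σ[g>=8](R)) → 1
  ρ[c/a](γ[g; COUNT(*)→a](σ[g>=8](R))) → 1
  U → 3
  (ρ[c/a](γ[g; COUNT(*)→a](σ[g>=8](R))) ⋈[c=b] U) → 1

== RESULT ==
g | c | z | b
8 | 1 | s | 1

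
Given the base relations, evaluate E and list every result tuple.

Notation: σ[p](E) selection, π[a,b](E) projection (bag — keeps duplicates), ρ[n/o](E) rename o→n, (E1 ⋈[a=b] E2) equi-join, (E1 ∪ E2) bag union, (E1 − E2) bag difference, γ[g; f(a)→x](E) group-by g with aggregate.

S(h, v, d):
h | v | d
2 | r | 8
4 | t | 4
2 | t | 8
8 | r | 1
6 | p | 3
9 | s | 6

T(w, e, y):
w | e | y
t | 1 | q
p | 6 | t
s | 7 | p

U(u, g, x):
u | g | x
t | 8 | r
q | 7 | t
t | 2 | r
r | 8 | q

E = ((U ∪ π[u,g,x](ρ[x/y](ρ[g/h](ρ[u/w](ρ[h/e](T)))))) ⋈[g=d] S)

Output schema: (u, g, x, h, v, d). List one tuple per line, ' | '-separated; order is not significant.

Per-node cardinality:
  U → 4
  T → 3
  ρ[h/e](T) → 3
  ρ[u/w](ρ[h/e](T)) → 3
  ρ[g/h](ρ[u/w](ρ[h/e](T))) → 3
  ρ[x/y](ρ[g/h](ρ[u/w](ρ[h/e](T)))) → 3
  π[u,g,x](ρ[x/y](ρ[g/h](ρ[u/w](ρ[h/e](T))))) → 3
  (U ∪ π[u,g,x](ρ[x/y](ρ[g/h](ρ[u/w](ρ[h/e](T)))))) → 7
  S → 6
  ((U ∪ π[u,g,x](ρ[x/y](ρ[g/h](ρ[u/w](ρ[h/e](T)))))) ⋈[g=d] S) → 6

== RESULT ==
u | g | x | h | v | d
p | 6 | t | 9 | s | 6
r | 8 | q | 2 | r | 8
r | 8 | q | 2 | t | 8
t | 1 | q | 8 | r | 1
t | 8 | r | 2 | r | 8
t | 8 | r | 2 | t | 8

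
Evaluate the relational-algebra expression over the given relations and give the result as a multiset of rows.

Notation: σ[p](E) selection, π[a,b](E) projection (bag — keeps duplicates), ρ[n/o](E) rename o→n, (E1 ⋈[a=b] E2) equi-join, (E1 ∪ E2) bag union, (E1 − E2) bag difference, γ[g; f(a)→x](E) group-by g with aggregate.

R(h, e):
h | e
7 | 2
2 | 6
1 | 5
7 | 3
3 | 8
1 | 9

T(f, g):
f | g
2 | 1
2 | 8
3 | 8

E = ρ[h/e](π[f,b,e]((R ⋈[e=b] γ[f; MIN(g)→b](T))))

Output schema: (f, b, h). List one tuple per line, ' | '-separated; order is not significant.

Per-node cardinality:
  R → 6
  T → 3
  γ[f; MIN(g)→b](T) → 2
  (R ⋈[e=b] γ[f; MIN(g)→b](T)) → 1
  π[f,b,e]((R ⋈[e=b] γ[f; MIN(g)→b](T))) → 1
  ρ[h/e](π[f,b,e]((R ⋈[e=b] γ[f; MIN(g)→b](T)))) → 1

== RESULT ==
f | b | h
3 | 8 | 8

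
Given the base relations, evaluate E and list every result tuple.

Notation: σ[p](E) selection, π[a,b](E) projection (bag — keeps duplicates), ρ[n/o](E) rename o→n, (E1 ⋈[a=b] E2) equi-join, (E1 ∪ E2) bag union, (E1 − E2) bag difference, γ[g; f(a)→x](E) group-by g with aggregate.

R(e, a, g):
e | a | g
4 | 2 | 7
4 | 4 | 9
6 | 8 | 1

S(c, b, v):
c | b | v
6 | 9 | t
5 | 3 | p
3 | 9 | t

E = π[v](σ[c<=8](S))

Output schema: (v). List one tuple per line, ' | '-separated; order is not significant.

Stepwise |·|:
  S → 3
  σ[c<=8](S) → 3
  π[v](σ[c<=8](S)) → 3

== RESULT ==
v
p
t
t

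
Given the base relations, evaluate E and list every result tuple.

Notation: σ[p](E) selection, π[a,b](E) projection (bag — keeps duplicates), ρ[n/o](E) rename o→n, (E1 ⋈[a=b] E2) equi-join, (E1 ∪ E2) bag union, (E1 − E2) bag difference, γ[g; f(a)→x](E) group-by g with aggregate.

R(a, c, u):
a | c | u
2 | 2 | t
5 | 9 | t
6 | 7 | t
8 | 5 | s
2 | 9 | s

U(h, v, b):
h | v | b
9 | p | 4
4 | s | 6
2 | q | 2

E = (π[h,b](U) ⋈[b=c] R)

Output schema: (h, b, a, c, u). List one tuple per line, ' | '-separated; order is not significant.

Row counts bottom-up:
  U → 3
  π[h,b](U) → 3
  R → 5
  (π[h,b](U) ⋈[b=c] R) → 1

== RESULT ==
h | b | a | c | u
2 | 2 | 2 | 2 | t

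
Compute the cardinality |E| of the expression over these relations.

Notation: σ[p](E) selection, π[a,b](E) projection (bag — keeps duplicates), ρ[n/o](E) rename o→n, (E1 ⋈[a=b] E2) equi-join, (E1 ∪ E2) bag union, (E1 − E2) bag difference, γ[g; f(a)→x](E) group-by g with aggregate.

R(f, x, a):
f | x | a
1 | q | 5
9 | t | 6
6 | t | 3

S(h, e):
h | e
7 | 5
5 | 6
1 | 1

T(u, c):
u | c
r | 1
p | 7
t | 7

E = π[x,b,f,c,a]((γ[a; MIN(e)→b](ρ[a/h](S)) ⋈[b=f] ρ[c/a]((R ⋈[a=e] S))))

Per-node cardinality:
  S → 3
  ρ[a/h](S) → 3
  γ[a; MIN(e)→b](ρ[a/h](S)) → 3
  R → 3
  S → 3
  (R ⋈[a=e] S) → 2
  ρ[c/a]((R ⋈[a=e] S)) → 2
  (γ[a; MIN(e)→b](ρ[a/h](S)) ⋈[b=f] ρ[c/a]((R ⋈[a=e] S))) → 1
  π[x,b,f,c,a]((γ[a; MIN(e)→b](ρ[a/h](S)) ⋈[b=f] ρ[c/a]((R ⋈[a=e] S)))) → 1

|E| = 1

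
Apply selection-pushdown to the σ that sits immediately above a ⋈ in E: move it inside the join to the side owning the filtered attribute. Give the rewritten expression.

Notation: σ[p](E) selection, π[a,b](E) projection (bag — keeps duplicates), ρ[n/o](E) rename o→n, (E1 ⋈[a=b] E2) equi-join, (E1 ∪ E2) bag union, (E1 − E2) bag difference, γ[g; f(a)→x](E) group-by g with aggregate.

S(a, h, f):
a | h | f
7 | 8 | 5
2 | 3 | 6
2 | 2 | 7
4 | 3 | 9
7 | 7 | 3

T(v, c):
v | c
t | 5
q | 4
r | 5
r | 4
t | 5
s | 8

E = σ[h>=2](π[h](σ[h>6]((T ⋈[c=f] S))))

σ filters on h, owned by the right side.
E' = σ[h>=2](π[h]((T ⋈[c=f] σ[h>6](S))))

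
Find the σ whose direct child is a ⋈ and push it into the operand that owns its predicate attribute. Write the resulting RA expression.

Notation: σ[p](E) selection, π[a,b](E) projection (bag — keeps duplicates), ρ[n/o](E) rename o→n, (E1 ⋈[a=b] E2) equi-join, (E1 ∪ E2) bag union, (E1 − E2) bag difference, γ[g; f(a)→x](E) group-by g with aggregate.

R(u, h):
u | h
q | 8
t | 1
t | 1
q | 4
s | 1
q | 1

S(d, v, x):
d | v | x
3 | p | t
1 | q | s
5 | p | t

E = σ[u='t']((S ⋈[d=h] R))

σ filters on u, owned by the right side.
E' = (S ⋈[d=h] σ[u='t'](R))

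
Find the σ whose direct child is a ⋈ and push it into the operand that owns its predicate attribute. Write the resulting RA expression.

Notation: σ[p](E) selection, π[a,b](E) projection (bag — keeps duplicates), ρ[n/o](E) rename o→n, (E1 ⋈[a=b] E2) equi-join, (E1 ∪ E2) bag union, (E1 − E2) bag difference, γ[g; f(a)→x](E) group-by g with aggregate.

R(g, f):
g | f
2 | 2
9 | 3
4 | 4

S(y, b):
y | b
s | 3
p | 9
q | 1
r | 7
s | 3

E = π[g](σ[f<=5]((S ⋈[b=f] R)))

σ filters on f, owned by the right side.
E' = π[g]((S ⋈[b=f] σ[f<=5](R)))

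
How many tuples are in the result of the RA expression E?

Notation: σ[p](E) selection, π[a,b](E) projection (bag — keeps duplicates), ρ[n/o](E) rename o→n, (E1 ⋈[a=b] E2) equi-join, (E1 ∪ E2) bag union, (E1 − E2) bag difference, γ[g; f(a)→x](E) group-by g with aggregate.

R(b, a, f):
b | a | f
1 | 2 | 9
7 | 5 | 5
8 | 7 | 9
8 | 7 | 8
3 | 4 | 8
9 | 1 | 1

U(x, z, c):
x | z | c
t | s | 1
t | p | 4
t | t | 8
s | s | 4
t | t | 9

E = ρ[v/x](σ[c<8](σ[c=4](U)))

Per-node cardinality:
  U → 5
  σ[c=4](U) → 2
  σ[c<8](σ[c=4](U)) → 2
  ρ[v/x](σ[c<8](σ[c=4](U))) → 2

|E| = 2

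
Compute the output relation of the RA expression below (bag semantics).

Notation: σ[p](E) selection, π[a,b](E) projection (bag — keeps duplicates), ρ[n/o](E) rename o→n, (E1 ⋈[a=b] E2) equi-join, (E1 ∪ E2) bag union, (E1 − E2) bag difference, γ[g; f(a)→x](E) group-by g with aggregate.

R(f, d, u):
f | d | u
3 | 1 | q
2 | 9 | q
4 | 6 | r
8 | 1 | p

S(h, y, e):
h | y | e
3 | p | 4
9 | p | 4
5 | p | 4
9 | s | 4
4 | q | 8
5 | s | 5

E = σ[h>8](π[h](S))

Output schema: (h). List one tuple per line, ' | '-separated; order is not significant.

Subexpression sizes:
  S → 6
  π[h](S) → 6
  σ[h>8](π[h](S)) → 2

== RESULT ==
h
9
9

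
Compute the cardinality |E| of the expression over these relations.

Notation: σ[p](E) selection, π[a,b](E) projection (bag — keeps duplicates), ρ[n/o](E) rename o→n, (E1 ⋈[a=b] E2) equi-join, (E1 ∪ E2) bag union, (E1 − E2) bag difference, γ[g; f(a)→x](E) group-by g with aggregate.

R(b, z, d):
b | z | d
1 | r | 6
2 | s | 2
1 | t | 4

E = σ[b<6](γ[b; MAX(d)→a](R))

Per-node cardinality:
  R → 3
  γ[b; MAX(d)→a](R) → 2
  σ[b<6](γ[b; MAX(d)→a](R)) → 2

|E| = 2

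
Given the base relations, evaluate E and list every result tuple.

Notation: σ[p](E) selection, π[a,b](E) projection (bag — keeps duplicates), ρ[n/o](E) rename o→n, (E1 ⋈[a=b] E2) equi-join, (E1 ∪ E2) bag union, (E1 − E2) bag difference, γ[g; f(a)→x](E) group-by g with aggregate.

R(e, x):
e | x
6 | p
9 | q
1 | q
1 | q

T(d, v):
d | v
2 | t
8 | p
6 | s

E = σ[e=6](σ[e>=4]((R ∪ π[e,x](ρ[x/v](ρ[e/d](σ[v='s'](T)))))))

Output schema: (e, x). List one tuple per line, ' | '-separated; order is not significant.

Stepwise |·|:
  R → 4
  T → 3
  σ[v='s'](T) → 1
  ρ[e/d](σ[v='s'](T)) → 1
  ρ[x/v](ρ[e/d](σ[v='s'](T))) → 1
  π[e,x](ρ[x/v](ρ[e/d](σ[v='s'](T)))) → 1
  (R ∪ π[e,x](ρ[x/v](ρ[e/d](σ[v='s'](T))))) → 5
  σ[e>=4]((R ∪ π[e,x](ρ[x/v](ρ[e/d](σ[v='s'](T)))))) → 3
  σ[e=6](σ[e>=4]((R ∪ π[e,x](ρ[x/v](ρ[e/d](σ[v='s'](T))))))) → 2

== RESULT ==
e | x
6 | p
6 | s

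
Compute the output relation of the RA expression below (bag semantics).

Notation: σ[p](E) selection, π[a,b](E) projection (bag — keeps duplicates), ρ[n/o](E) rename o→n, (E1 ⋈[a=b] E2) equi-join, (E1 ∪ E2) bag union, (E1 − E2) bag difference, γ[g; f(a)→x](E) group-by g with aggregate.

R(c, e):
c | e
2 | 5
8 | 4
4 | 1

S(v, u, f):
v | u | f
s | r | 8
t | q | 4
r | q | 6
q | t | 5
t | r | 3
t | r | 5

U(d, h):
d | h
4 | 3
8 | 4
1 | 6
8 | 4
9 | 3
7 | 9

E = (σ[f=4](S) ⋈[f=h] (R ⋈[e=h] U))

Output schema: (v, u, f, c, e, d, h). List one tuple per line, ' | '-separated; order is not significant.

Subexpression sizes:
  S → 6
  σ[f=4](S) → 1
  R → 3
  U → 6
  (R ⋈[e=h] U) → 2
  (σ[f=4](S) ⋈[f=h] (R ⋈[e=h] U)) → 2

== RESULT ==
v | u | f | c | e | d | h
t | q | 4 | 8 | 4 | 8 | 4
t | q | 4 | 8 | 4 | 8 | 4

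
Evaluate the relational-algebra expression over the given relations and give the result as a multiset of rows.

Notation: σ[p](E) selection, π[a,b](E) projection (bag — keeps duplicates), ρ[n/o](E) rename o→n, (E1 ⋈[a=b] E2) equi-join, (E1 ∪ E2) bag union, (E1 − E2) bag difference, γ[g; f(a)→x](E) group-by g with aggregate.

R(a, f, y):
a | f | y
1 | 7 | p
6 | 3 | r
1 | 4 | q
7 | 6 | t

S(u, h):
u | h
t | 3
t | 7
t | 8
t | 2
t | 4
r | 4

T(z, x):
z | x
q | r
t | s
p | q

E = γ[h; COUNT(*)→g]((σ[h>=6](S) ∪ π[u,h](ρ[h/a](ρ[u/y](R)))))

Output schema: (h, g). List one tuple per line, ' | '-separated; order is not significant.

Per-node cardinality:
  S → 6
  σ[h>=6](S) → 2
  R → 4
  ρ[u/y](R) → 4
  ρ[h/a](ρ[u/y](R)) → 4
  π[u,h](ρ[h/a](ρ[u/y](R))) → 4
  (σ[h>=6](S) ∪ π[u,h](ρ[h/a](ρ[u/y](R)))) → 6
  γ[h; COUNT(*)→g]((σ[h>=6](S) ∪ π[u,h](ρ[h/a](ρ[u/y](R))))) → 4

== RESULT ==
h | g
1 | 2
6 | 1
7 | 2
8 | 1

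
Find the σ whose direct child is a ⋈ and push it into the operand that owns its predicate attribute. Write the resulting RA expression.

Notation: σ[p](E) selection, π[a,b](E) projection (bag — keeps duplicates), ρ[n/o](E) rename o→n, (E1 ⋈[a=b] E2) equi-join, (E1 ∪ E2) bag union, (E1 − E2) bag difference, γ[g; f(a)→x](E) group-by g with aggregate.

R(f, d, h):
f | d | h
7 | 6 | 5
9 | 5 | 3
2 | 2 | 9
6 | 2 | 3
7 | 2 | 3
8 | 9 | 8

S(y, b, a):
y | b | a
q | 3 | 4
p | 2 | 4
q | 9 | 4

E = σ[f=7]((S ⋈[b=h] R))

σ filters on f, owned by the right side.
E' = (S ⋈[b=h] σ[f=7](R))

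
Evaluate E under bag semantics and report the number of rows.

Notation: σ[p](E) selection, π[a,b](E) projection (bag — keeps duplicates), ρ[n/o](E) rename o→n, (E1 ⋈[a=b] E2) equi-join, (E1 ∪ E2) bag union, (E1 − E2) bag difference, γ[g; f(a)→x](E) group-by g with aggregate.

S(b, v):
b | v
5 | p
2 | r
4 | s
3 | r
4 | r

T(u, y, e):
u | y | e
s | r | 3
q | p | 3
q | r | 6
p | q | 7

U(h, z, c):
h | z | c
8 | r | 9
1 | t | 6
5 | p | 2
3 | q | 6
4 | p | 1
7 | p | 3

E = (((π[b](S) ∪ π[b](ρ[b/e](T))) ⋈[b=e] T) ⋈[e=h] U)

Row counts bottom-up:
  S → 5
  π[b](S) → 5
  T → 4
  ρ[b/e](T) → 4
  π[b](ρ[b/e](T)) → 4
  (π[b](S) ∪ π[b](ρ[b/e](T))) → 9
  T → 4
  ((π[b](S) ∪ π[b](ρ[b/e](T))) ⋈[b=e] T) → 8
  U → 6
  (((π[b](S) ∪ π[b](ρ[b/e](T))) ⋈[b=e] T) ⋈[e=h] U) → 7

|E| = 7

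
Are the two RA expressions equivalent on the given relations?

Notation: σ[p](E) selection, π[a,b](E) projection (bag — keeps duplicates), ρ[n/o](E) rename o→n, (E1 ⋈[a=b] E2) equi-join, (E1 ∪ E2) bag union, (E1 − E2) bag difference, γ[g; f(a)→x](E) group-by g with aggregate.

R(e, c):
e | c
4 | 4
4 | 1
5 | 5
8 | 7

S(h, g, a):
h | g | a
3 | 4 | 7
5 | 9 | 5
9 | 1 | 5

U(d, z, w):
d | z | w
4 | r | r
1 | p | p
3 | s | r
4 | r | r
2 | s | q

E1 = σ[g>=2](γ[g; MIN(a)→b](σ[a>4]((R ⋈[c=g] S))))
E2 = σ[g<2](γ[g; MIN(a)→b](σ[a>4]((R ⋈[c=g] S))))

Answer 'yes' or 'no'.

E1 row counts bottom-up:
  R → 4
  S → 3
  (R ⋈[c=g] S) → 2
  σ[a>4]((R ⋈[c=g] S)) → 2
  γ[g; MIN(a)→b](σ[a>4]((R ⋈[c=g] S))) → 2
  σ[g>=2](γ[g; MIN(a)→b](σ[a>4]((R ⋈[c=g] S)))) → 1
E2 row counts bottom-up:
  R → 4
  S → 3
  (R ⋈[c=g] S) → 2
  σ[a>4]((R ⋈[c=g] S)) → 2
  γ[g; MIN(a)→b](σ[a>4]((R ⋈[c=g] S))) → 2
  σ[g<2](γ[g; MIN(a)→b](σ[a>4]((R ⋈[c=g] S)))) → 1

E1 result:
g | b
4 | 7
E2 result:
g | b
1 | 5
Witness: (4, 7) appears 1× in E1 but 0× in E2.

no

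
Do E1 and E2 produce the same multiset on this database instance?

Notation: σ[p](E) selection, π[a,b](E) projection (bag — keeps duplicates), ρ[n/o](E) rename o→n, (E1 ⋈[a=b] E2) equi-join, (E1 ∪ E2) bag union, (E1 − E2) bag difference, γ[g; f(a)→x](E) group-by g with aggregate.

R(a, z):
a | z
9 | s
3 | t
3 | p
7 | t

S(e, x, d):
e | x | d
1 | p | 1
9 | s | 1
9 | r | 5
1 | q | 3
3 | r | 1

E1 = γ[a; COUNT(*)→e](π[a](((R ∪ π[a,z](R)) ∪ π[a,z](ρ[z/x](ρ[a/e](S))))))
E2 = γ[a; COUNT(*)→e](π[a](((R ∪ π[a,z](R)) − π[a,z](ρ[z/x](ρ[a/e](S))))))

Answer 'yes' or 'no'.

E1 row counts bottom-up:
  R → 4
  R → 4
  π[a,z](R) → 4
  (R ∪ π[a,z](R)) → 8
  S → 5
  ρ[a/e](S) → 5
  ρ[z/x](ρ[a/e](S)) → 5
  π[a,z](ρ[z/x](ρ[a/e](S))) → 5
  ((R ∪ π[a,z](R)) ∪ π[a,z](ρ[z/x](ρ[a/e](S)))) → 13
  π[a](((R ∪ π[a,z](R)) ∪ π[a,z](ρ[z/x](ρ[a/e](S))))) → 13
  γ[a; COUNT(*)→e](π[a](((R ∪ π[a,z](R)) ∪ π[a,z](ρ[z/x](ρ[a/e](S)))))) → 4
E2 row counts bottom-up:
  R → 4
  R → 4
  π[a,z](R) → 4
  (R ∪ π[a,z](R)) → 8
  S → 5
  ρ[a/e](S) → 5
  ρ[z/x](ρ[a/e](S)) → 5
  π[a,z](ρ[z/x](ρ[a/e](S))) → 5
  ((R ∪ π[a,z](R)) − π[a,z](ρ[z/x](ρ[a/e](S)))) → 7
  π[a](((R ∪ π[a,z](R)) − π[a,z](ρ[z/x](ρ[a/e](S))))) → 7
  γ[a; COUNT(*)→e](π[a](((R ∪ π[a,z](R)) − π[a,z](ρ[z/x](ρ[a/e](S)))))) → 3

E1 result:
a | e
1 | 2
3 | 5
7 | 2
9 | 4
E2 result:
a | e
3 | 4
7 | 2
9 | 1
Witness: (1, 2) appears 1× in E1 but 0× in E2.

no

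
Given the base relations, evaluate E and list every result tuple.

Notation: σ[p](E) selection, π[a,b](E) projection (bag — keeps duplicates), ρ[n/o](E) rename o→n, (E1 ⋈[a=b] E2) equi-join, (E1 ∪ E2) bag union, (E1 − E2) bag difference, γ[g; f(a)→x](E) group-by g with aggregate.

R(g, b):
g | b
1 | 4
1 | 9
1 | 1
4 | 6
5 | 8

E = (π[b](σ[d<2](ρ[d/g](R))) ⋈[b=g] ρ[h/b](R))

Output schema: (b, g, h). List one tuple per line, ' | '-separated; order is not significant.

Row counts bottom-up:
  R → 5
  ρ[d/g](R) → 5
  σ[d<2](ρ[d/g](R)) → 3
  π[b](σ[d<2](ρ[d/g](R))) → 3
  R → 5
  ρ[h/b](R) → 5
  (π[b](σ[d<2](ρ[d/g](R))) ⋈[b=g] ρ[h/b](R)) → 4

== RESULT ==
b | g | h
1 | 1 | 1
1 | 1 | 4
1 | 1 | 9
4 | 4 | 6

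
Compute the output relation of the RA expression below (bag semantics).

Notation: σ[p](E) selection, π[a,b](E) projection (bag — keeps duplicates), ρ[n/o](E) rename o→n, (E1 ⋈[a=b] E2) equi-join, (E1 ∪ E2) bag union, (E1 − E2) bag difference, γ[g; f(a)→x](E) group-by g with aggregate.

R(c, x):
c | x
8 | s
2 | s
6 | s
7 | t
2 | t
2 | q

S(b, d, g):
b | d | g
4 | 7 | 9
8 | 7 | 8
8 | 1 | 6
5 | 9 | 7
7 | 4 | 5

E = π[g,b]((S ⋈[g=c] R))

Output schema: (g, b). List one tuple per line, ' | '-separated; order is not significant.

Stepwise |·|:
  S → 5
  R → 6
  (S ⋈[g=c] R) → 3
  π[g,b]((S ⋈[g=c] R)) → 3

== RESULT ==
g | b
6 | 8
7 | 5
8 | 8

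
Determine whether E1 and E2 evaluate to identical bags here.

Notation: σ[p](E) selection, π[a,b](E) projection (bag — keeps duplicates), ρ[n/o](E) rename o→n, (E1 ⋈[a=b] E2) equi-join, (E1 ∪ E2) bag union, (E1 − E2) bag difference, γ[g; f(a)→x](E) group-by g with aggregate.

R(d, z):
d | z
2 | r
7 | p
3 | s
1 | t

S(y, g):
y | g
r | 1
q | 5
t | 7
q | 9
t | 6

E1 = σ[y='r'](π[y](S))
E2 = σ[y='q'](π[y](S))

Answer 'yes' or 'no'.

E1 stepwise |·|:
  S → 5
  π[y](S) → 5
  σ[y='r'](π[y](S)) → 1
E2 stepwise |·|:
  S → 5
  π[y](S) → 5
  σ[y='q'](π[y](S)) → 2

E1 result:
y
r
E2 result:
y
q
q
Witness: ('q',) appears 0× in E1 but 2× in E2.

no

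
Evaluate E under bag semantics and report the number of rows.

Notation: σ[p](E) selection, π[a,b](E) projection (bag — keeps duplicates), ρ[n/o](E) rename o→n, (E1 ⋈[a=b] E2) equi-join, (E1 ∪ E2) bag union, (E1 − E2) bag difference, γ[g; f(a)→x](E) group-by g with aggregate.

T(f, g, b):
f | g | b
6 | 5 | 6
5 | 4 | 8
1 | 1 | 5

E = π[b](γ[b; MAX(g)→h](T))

Row counts bottom-up:
  T → 3
  γ[b; MAX(g)→h](T) → 3
  π[b](γ[b; MAX(g)→h](T)) → 3

|E| = 3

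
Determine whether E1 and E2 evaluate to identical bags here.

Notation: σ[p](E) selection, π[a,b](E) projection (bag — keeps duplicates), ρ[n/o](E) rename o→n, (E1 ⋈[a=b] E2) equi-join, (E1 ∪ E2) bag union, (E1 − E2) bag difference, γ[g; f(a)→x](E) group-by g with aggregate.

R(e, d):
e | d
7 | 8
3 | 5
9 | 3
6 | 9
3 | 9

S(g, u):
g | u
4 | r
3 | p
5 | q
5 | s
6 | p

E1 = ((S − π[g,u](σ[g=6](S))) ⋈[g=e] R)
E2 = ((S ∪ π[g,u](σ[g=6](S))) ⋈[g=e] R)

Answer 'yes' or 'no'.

E1 subexpression sizes:
  S → 5
  S → 5
  σ[g=6](S) → 1
  π[g,u](σ[g=6](S)) → 1
  (S − π[g,u](σ[g=6](S))) → 4
  R → 5
  ((S − π[g,u](σ[g=6](S))) ⋈[g=e] R) → 2
E2 subexpression sizes:
  S → 5
  S → 5
  σ[g=6](S) → 1
  π[g,u](σ[g=6](S)) → 1
  (S ∪ π[g,u](σ[g=6](S))) → 6
  R → 5
  ((S ∪ π[g,u](σ[g=6](S))) ⋈[g=e] R) → 4

E1 result:
g | u | e | d
3 | p | 3 | 5
3 | p | 3 | 9
E2 result:
g | u | e | d
3 | p | 3 | 5
3 | p | 3 | 9
6 | p | 6 | 9
6 | p | 6 | 9
Witness: (6, 'p', 6, 9) appears 0× in E1 but 2× in E2.

no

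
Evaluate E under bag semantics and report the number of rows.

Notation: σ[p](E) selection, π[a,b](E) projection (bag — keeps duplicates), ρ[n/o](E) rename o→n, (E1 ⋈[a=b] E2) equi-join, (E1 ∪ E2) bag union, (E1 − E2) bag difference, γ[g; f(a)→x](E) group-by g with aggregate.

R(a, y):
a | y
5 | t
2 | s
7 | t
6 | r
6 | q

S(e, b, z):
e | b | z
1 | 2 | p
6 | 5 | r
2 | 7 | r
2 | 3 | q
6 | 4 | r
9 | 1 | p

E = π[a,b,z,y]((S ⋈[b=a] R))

Stepwise |·|:
  S → 6
  R → 5
  (S ⋈[b=a] R) → 3
  π[a,b,z,y]((S ⋈[b=a] R)) → 3

|E| = 3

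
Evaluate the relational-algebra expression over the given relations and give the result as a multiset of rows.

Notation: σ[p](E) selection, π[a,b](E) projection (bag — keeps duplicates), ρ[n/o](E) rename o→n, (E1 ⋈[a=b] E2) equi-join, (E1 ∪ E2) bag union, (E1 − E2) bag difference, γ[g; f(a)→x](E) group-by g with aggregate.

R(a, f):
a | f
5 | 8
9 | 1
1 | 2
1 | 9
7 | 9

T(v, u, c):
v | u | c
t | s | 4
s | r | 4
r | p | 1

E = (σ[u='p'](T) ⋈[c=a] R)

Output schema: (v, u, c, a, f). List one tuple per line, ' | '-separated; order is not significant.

Row counts bottom-up:
  T → 3
  σ[u='p'](T) → 1
  R → 5
  (σ[u='p'](T) ⋈[c=a] R) → 2

== RESULT ==
v | u | c | a | f
r | p | 1 | 1 | 2
r | p | 1 | 1 | 9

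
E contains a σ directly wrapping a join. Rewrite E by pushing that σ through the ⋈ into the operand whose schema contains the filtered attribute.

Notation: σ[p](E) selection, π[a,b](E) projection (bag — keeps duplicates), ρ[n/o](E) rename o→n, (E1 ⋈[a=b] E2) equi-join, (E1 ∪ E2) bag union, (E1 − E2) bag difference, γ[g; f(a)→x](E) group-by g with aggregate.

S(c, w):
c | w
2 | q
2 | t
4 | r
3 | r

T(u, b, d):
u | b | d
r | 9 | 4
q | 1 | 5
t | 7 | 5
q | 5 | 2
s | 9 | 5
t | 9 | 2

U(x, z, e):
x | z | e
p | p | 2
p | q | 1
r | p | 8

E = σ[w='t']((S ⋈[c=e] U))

σ filters on w, owned by the left side.
E' = (σ[w='t'](S) ⋈[c=e] U)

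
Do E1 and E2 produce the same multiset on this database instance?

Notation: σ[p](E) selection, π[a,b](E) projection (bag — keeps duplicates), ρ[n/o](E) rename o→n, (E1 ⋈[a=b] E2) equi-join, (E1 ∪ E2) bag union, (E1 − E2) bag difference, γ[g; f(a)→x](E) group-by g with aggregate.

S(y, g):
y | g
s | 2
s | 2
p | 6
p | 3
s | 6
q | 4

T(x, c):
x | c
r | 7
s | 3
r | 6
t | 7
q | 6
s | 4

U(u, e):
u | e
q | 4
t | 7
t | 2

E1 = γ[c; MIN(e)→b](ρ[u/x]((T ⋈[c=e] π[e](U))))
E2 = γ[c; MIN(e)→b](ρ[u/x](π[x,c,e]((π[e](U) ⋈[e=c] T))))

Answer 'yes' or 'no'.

E1 per-node cardinality:
  T → 6
  U → 3
  π[e](U) → 3
  (T ⋈[c=e] π[e](U)) → 3
  ρ[u/x]((T ⋈[c=e] π[e](U))) → 3
  γ[c; MIN(e)→b](ρ[u/x]((T ⋈[c=e] π[e](U)))) → 2
E2 per-node cardinality:
  U → 3
  π[e](U) → 3
  T → 6
  (π[e](U) ⋈[e=c] T) → 3
  π[x,c,e]((π[e](U) ⋈[e=c] T)) → 3
  ρ[u/x](π[x,c,e]((π[e](U) ⋈[e=c] T))) → 3
  γ[c; MIN(e)→b](ρ[u/x](π[x,c,e]((π[e](U) ⋈[e=c] T)))) → 2

E1 and E2 produce the same multiset:
c | b
4 | 4
7 | 7

yes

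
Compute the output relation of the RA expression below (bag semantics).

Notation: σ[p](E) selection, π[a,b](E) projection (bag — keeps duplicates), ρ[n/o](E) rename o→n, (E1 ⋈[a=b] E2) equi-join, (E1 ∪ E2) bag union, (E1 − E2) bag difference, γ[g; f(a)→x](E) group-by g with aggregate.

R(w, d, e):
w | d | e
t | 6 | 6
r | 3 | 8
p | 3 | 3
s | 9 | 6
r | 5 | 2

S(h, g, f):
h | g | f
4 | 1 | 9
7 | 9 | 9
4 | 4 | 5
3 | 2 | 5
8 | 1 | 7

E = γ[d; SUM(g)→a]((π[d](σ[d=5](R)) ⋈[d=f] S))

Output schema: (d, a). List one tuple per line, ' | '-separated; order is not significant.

Subexpression sizes:
  R → 5
  σ[d=5](R) → 1
  π[d](σ[d=5](R)) → 1
  S → 5
  (π[d](σ[d=5](R)) ⋈[d=f] S) → 2
  γ[d; SUM(g)→a]((π[d](σ[d=5](R)) ⋈[d=f] S)) → 1

== RESULT ==
d | a
5 | 6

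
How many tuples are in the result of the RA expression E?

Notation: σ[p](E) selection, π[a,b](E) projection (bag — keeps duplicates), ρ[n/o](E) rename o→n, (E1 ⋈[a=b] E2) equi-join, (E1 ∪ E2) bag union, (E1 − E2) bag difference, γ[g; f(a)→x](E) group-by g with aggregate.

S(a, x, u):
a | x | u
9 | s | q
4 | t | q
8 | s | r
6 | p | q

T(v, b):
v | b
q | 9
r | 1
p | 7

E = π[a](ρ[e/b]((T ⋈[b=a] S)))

Per-node cardinality:
  T → 3
  S → 4
  (T ⋈[b=a] S) → 1
  ρ[e/b]((T ⋈[b=a] S)) → 1
  π[a](ρ[e/b]((T ⋈[b=a] S))) → 1

|E| = 1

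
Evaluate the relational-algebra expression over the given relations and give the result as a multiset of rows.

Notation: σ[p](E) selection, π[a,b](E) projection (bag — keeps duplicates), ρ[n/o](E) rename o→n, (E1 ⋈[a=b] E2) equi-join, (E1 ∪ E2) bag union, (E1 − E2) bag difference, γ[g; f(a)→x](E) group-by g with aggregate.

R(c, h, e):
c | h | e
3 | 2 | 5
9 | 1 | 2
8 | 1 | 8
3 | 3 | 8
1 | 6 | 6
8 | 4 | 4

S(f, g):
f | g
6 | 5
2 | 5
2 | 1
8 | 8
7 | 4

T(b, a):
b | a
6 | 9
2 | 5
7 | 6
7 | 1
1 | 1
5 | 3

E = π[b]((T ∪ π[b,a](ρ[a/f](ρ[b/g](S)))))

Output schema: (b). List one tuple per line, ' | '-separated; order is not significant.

Stepwise |·|:
  T → 6
  S → 5
  ρ[b/g](S) → 5
  ρ[a/f](ρ[b/g](S)) → 5
  π[b,a](ρ[a/f](ρ[b/g](S))) → 5
  (T ∪ π[b,a](ρ[a/f](ρ[b/g](S)))) → 11
  π[b]((T ∪ π[b,a](ρ[a/f](ρ[b/g](S))))) → 11

== RESULT ==
b
1
1
2
4
5
5
5
6
7
7
8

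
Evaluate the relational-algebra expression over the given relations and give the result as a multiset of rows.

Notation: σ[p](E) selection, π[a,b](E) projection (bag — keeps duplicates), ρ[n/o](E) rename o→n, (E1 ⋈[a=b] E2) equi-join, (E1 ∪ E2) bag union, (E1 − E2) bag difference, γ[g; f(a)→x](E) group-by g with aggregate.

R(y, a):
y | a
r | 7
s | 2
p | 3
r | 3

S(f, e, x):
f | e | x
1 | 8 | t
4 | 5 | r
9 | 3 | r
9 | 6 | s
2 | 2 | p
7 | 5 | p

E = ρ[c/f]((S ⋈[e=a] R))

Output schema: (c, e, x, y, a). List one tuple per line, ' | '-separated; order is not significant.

Row counts bottom-up:
  S → 6
  R → 4
  (S ⋈[e=a] R) → 3
  ρ[c/f]((S ⋈[e=a] R)) → 3

== RESULT ==
c | e | x | y | a
2 | 2 | p | s | 2
9 | 3 | r | p | 3
9 | 3 | r | r | 3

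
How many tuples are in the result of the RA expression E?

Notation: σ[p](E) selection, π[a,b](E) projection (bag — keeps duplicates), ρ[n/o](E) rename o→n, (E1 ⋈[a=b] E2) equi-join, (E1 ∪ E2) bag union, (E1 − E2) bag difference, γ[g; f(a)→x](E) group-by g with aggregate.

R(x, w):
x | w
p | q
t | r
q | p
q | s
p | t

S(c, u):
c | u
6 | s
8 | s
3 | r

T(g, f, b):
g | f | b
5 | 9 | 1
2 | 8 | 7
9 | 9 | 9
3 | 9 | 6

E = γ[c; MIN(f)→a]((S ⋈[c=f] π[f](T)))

Subexpression sizes:
  S → 3
  T → 4
  π[f](T) → 4
  (S ⋈[c=f] π[f](T)) → 1
  γ[c; MIN(f)→a]((S ⋈[c=f] π[f](T))) → 1

|E| = 1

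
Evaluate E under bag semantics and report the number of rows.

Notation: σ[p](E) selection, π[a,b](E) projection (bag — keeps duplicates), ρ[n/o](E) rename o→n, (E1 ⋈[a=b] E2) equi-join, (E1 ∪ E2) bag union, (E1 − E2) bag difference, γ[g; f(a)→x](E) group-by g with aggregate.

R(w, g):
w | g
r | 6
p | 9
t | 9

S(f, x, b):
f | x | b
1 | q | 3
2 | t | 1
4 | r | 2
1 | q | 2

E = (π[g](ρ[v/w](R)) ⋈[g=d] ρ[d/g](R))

Stepwise |·|:
  R → 3
  ρ[v/w](R) → 3
  π[g](ρ[v/w](R)) → 3
  R → 3
  ρ[d/g](R) → 3
  (π[g](ρ[v/w](R)) ⋈[g=d] ρ[d/g](R)) → 5

|E| = 5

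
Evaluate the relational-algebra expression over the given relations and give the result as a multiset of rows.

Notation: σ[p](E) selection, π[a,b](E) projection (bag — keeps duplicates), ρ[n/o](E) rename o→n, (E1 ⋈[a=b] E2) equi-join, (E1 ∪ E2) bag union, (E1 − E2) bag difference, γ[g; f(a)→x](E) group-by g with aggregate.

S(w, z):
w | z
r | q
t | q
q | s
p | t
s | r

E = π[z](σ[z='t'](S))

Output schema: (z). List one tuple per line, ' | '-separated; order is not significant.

Per-node cardinality:
  S → 5
  σ[z='t'](S) → 1
  π[z](σ[z='t'](S)) → 1

== RESULT ==
z
t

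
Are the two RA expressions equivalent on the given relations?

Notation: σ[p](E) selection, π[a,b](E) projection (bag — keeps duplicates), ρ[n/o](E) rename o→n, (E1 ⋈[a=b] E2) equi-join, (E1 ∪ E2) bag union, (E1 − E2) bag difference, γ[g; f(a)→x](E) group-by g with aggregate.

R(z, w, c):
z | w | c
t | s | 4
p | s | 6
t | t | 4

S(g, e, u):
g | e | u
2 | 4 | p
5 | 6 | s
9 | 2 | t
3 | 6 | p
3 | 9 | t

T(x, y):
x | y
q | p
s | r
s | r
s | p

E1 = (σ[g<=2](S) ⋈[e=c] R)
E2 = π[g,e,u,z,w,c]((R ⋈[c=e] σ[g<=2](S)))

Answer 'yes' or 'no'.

E1 stepwise |·|:
  S → 5
  σ[g<=2](S) → 1
  R → 3
  (σ[g<=2](S) ⋈[e=c] R) → 2
E2 stepwise |·|:
  R → 3
  S → 5
  σ[g<=2](S) → 1
  (R ⋈[c=e] σ[g<=2](S)) → 2
  π[g,e,u,z,w,c]((R ⋈[c=e] σ[g<=2](S))) → 2

E1 and E2 produce the same multiset:
g | e | u | z | w | c
2 | 4 | p | t | s | 4
2 | 4 | p | t | t | 4

yes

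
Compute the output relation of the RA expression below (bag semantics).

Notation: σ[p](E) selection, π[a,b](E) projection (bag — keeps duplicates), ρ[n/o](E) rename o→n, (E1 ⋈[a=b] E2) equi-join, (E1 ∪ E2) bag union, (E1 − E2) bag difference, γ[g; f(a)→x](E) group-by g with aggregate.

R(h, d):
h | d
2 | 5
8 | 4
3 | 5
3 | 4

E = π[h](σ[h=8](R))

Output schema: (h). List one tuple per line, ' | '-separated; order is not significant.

Per-node cardinality:
  R → 4
  σ[h=8](R) → 1
  π[h](σ[h=8](R)) → 1

== RESULT ==
h
8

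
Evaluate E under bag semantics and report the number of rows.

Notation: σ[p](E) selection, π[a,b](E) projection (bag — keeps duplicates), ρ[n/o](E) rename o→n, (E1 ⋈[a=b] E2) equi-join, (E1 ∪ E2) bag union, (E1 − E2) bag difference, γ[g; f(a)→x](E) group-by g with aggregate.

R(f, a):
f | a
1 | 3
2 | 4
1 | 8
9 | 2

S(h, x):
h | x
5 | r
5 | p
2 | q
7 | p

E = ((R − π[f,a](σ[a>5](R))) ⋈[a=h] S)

Row counts bottom-up:
  R → 4
  R → 4
  σ[a>5](R) → 1
  π[f,a](σ[a>5](R)) → 1
  (R − π[f,a](σ[a>5](R))) → 3
  S → 4
  ((R − π[f,a](σ[a>5](R))) ⋈[a=h] S) → 1

|E| = 1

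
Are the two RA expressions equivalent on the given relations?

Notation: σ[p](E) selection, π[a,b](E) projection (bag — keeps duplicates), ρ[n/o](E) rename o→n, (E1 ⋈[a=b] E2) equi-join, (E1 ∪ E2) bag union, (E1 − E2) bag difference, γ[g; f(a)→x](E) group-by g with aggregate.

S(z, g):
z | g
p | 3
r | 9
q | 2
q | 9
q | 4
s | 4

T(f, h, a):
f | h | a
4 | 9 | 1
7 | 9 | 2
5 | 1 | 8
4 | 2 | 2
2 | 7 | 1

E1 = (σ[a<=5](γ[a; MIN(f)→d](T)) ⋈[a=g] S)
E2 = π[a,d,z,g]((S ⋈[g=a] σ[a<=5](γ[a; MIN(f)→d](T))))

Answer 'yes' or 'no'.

E1 subexpression sizes:
  T → 5
  γ[a; MIN(f)→d](T) → 3
  σ[a<=5](γ[a; MIN(f)→d](T)) → 2
  S → 6
  (σ[a<=5](γ[a; MIN(f)→d](T)) ⋈[a=g] S) → 1
E2 subexpression sizes:
  S → 6
  T → 5
  γ[a; MIN(f)→d](T) → 3
  σ[a<=5](γ[a; MIN(f)→d](T)) → 2
  (S ⋈[g=a] σ[a<=5](γ[a; MIN(f)→d](T))) → 1
  π[a,d,z,g]((S ⋈[g=a] σ[a<=5](γ[a; MIN(f)→d](T)))) → 1

E1 and E2 produce the same multiset:
a | d | z | g
2 | 4 | q | 2

yes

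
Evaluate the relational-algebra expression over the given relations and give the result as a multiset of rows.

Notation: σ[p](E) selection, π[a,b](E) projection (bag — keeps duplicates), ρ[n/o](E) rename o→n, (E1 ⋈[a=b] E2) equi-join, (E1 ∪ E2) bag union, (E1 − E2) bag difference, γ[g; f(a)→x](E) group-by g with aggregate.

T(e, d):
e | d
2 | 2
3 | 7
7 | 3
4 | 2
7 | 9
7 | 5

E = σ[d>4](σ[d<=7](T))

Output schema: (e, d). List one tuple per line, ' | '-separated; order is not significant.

Subexpression sizes:
  T → 6
  σ[d<=7](T) → 5
  σ[d>4](σ[d<=7](T)) → 2

== RESULT ==
e | d
3 | 7
7 | 5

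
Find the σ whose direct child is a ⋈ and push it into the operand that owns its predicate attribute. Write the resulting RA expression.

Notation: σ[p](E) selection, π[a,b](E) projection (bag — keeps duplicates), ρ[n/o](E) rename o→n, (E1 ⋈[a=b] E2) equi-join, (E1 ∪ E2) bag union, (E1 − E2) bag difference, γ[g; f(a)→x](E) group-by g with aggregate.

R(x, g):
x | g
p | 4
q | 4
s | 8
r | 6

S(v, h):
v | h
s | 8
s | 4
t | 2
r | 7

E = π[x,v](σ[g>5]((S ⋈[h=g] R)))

σ filters on g, owned by the right side.
E' = π[x,v]((S ⋈[h=g] σ[g>5](R)))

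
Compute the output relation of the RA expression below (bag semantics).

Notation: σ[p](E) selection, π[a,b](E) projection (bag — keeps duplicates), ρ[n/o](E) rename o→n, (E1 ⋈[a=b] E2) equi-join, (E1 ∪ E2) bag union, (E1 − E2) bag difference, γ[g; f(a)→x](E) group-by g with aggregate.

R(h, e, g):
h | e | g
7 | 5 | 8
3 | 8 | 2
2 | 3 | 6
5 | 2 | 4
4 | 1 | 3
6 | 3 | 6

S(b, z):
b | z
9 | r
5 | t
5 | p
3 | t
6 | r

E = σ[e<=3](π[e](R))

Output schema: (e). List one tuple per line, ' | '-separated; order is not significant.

Stepwise |·|:
  R → 6
  π[e](R) → 6
  σ[e<=3](π[e](R)) → 4

== RESULT ==
e
1
2
3
3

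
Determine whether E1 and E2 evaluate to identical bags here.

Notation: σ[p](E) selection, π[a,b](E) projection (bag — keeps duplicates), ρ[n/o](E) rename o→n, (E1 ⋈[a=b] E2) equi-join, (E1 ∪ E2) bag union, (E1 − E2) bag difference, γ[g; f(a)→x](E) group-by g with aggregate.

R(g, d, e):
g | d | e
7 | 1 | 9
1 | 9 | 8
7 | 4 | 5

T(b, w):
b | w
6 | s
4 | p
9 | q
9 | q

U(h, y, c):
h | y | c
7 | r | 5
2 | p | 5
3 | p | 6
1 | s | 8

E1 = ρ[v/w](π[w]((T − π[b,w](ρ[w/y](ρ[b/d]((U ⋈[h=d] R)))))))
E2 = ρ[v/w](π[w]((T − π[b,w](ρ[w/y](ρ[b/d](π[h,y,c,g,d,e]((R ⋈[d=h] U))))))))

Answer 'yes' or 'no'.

E1 per-node cardinality:
  T → 4
  U → 4
  R → 3
  (U ⋈[h=d] R) → 1
  ρ[b/d]((U ⋈[h=d] R)) → 1
  ρ[w/y](ρ[b/d]((U ⋈[h=d] R))) → 1
  π[b,w](ρ[w/y](ρ[b/d]((U ⋈[h=d] R)))) → 1
  (T − π[b,w](ρ[w/y](ρ[b/d]((U ⋈[h=d] R))))) → 4
  π[w]((T − π[b,w](ρ[w/y](ρ[b/d]((U ⋈[h=d] R)))))) → 4
  ρ[v/w](π[w]((T − π[b,w](ρ[w/y](ρ[b/d]((U ⋈[h=d] R))))))) → 4
E2 per-node cardinality:
  T → 4
  R → 3
  U → 4
  (R ⋈[d=h] U) → 1
  π[h,y,c,g,d,e]((R ⋈[d=h] U)) → 1
  ρ[b/d](π[h,y,c,g,d,e]((R ⋈[d=h] U))) → 1
  ρ[w/y](ρ[b/d](π[h,y,c,g,d,e]((R ⋈[d=h] U)))) → 1
  π[b,w](ρ[w/y](ρ[b/d](π[h,y,c,g,d,e]((R ⋈[d=h] U))))) → 1
  (T − π[b,w](ρ[w/y](ρ[b/d](π[h,y,c,g,d,e]((R ⋈[d=h] U)))))) → 4
  π[w]((T − π[b,w](ρ[w/y](ρ[b/d](π[h,y,c,g,d,e]((R ⋈[d=h] U))))))) → 4
  ρ[v/w](π[w]((T − π[b,w](ρ[w/y](ρ[b/d](π[h,y,c,g,d,e]((R ⋈[d=h] U)))))))) → 4

E1 and E2 produce the same multiset:
v
p
q
q
s

yes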